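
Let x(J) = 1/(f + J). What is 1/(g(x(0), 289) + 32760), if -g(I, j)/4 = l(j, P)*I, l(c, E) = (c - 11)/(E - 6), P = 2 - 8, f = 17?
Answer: 51/1671038 ≈ 3.0520e-5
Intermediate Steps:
P = -6
x(J) = 1/(17 + J)
l(c, E) = (-11 + c)/(-6 + E)
g(I, j) = -4*I*(11/12 - j/12) (g(I, j) = -4*(-11 + j)/(-6 - 6)*I = -4*(-11 + j)/(-12)*I = -4*(-(-11 + j)/12)*I = -4*(11/12 - j/12)*I = -4*I*(11/12 - j/12))
1/(g(x(0), 289) + 32760) = 1/((-11 + 289)/(3*(17 + 0)) + 32760) = 1/((⅓)*278/17 + 32760) = 1/((⅓)*(1/17)*278 + 32760) = 1/(278/51 + 32760) = 1/(1671038/51) = 51/1671038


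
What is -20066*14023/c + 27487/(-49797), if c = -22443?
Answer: 4670512583035/372531357 ≈ 12537.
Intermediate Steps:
-20066*14023/c + 27487/(-49797) = -20066/((-22443/14023)) + 27487/(-49797) = -20066/((-22443*1/14023)) + 27487*(-1/49797) = -20066/(-22443/14023) - 27487/49797 = -20066*(-14023/22443) - 27487/49797 = 281385518/22443 - 27487/49797 = 4670512583035/372531357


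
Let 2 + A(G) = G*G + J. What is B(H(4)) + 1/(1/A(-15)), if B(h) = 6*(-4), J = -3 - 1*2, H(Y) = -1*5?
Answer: 194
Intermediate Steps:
H(Y) = -5
J = -5 (J = -3 - 2 = -5)
B(h) = -24
A(G) = -7 + G**2 (A(G) = -2 + (G*G - 5) = -2 + (G**2 - 5) = -2 + (-5 + G**2) = -7 + G**2)
B(H(4)) + 1/(1/A(-15)) = -24 + 1/(1/(-7 + (-15)**2)) = -24 + 1/(1/(-7 + 225)) = -24 + 1/(1/218) = -24 + 218 = 194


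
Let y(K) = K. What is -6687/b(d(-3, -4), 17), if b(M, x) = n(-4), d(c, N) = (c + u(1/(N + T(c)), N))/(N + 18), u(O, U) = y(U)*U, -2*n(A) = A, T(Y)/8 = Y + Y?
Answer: -6687/2 ≈ -3343.5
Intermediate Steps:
T(Y) = 16*Y (T(Y) = 8*(Y + Y) = 8*(2*Y) = 16*Y)
n(A) = -A/2
u(O, U) = U² (u(O, U) = U*U = U²)
d(c, N) = (c + N²)/(18 + N) (d(c, N) = (c + N²)/(N + 18) = (c + N²)/(18 + N))
b(M, x) = 2 (b(M, x) = -½*(-4) = 2)
-6687/b(d(-3, -4), 17) = -6687/2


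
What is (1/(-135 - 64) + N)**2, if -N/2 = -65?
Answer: 669205161/39601 ≈ 16899.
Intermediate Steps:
N = 130 (N = -2*(-65) = 130)
(1/(-135 - 64) + N)**2 = (1/(-135 - 64) + 130)**2 = (1/(-199) + 130)**2 = (-1/199 + 130)**2 = (25869/199)**2 = 669205161/39601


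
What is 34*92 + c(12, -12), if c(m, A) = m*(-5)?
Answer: 3068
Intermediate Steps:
c(m, A) = -5*m
34*92 + c(12, -12) = 34*92 - 5*12 = 3128 - 60 = 3068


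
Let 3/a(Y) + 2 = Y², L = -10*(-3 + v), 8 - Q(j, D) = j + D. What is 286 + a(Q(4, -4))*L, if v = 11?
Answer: 8746/31 ≈ 282.13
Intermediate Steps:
Q(j, D) = 8 - D - j (Q(j, D) = 8 - (j + D) = 8 - (D + j) = 8 + (-D - j) = 8 - D - j)
L = -80 (L = -10*(-3 + 11) = -10*8 = -80)
a(Y) = 3/(-2 + Y²)
286 + a(Q(4, -4))*L = 286 + (3/(-2 + (8 - 1*(-4) - 1*4)²))*(-80) = 286 + (3/(-2 + (8 + 4 - 4)²))*(-80) = 286 + (3/(-2 + 8²))*(-80) = 286 + (3/(-2 + 64))*(-80) = 286 + (3/62)*(-80) = 286 - 120/31 = 8746/31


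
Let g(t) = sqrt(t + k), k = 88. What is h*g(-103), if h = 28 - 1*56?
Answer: -28*I*sqrt(15) ≈ -108.44*I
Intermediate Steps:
h = -28 (h = 28 - 56 = -28)
g(t) = sqrt(88 + t) (g(t) = sqrt(t + 88) = sqrt(88 + t))
h*g(-103) = -28*sqrt(88 - 103) = -28*I*sqrt(15)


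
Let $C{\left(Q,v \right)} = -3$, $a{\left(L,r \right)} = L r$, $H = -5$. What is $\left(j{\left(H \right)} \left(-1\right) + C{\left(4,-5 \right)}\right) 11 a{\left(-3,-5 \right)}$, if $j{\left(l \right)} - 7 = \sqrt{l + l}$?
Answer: $-1650 - 165 i \sqrt{10} \approx -1650.0 - 521.78 i$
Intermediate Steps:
$j{\left(l \right)} = 7 + \sqrt{2} \sqrt{l}$ ($j{\left(l \right)} = 7 + \sqrt{l + l} = 7 + \sqrt{2 l} = 7 + \sqrt{2} \sqrt{l}$)
$\left(j{\left(H \right)} \left(-1\right) + C{\left(4,-5 \right)}\right) 11 a{\left(-3,-5 \right)} = \left(\left(7 + \sqrt{2} \sqrt{-5}\right) \left(-1\right) - 3\right) 11 \left(\left(-3\right) \left(-5\right)\right) = \left(\left(7 + \sqrt{2} i \sqrt{5}\right) \left(-1\right) - 3\right) 11 \cdot 15 = \left(\left(7 + i \sqrt{10}\right) \left(-1\right) - 3\right) 11 \cdot 15 = \left(\left(-7 - i \sqrt{10}\right) - 3\right) 11 \cdot 15 = \left(-10 - i \sqrt{10}\right) 11 \cdot 15 = \left(-110 - 11 i \sqrt{10}\right) 15 = -1650 - 165 i \sqrt{10}$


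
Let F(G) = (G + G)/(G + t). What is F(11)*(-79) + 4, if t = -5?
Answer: -857/3 ≈ -285.67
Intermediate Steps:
F(G) = 2*G/(-5 + G) (F(G) = (G + G)/(G - 5) = (2*G)/(-5 + G) = 2*G/(-5 + G))
F(11)*(-79) + 4 = (2*11/(-5 + 11))*(-79) + 4 = (2*11/6)*(-79) + 4 = (2*11*(⅙))*(-79) + 4 = (11/3)*(-79) + 4 = -869/3 + 4 = -857/3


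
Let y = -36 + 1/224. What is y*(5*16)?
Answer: -40315/14 ≈ -2879.6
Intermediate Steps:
y = -8063/224 (y = -36 + 1/224 = -8063/224 ≈ -35.996)
y*(5*16) = -40315*16/224 = -8063/224*80 = -40315/14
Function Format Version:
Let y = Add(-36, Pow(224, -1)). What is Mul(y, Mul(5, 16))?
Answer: Rational(-40315, 14) ≈ -2879.6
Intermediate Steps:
y = Rational(-8063, 224) (y = Add(-36, Rational(1, 224)) = Rational(-8063, 224) ≈ -35.996)
Mul(y, Mul(5, 16)) = Mul(Rational(-8063, 224), Mul(5, 16)) = Mul(Rational(-8063, 224), 80) = Rational(-40315, 14)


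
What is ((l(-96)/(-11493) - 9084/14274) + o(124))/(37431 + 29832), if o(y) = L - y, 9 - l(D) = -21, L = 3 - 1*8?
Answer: -393841115/204343850529 ≈ -0.0019273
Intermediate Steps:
L = -5 (L = 3 - 8 = -5)
l(D) = 30 (l(D) = 9 - 1*(-21) = 9 + 21 = 30)
o(y) = -5 - y
((l(-96)/(-11493) - 9084/14274) + o(124))/(37431 + 29832) = ((30/(-11493) - 9084/14274) + (-5 - 1*124))/(37431 + 29832) = ((30*(-1/11493) - 9084*1/14274) + (-5 - 124))/67263 = ((-10/3831 - 1514/2379) - 129)*(1/67263) = (-1941308/3037983 - 129)*(1/67263) = -393841115/3037983*1/67263 = -393841115/204343850529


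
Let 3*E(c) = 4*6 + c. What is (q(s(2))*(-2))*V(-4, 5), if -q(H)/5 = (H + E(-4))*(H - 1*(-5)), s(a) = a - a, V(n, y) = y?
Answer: 5000/3 ≈ 1666.7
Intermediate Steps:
s(a) = 0
E(c) = 8 + c/3 (E(c) = (4*6 + c)/3 = (24 + c)/3 = 8 + c/3)
q(H) = -5*(5 + H)*(20/3 + H) (q(H) = -5*(H + (8 + (⅓)*(-4)))*(H - 1*(-5)) = -5*(H + (8 - 4/3))*(H + 5) = -5*(H + 20/3)*(5 + H) = -5*(20/3 + H)*(5 + H) = -5*(5 + H)*(20/3 + H))
(q(s(2))*(-2))*V(-4, 5) = ((-500/3 - 5*0² - 175/3*0)*(-2))*5 = ((-500/3 - 5*0 + 0)*(-2))*5 = ((-500/3 + 0 + 0)*(-2))*5 = -500/3*(-2)*5 = (1000/3)*5 = 5000/3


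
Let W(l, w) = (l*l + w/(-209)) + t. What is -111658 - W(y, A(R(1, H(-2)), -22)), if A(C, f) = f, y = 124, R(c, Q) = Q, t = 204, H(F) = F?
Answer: -2417524/19 ≈ -1.2724e+5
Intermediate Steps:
W(l, w) = 204 + l² - w/209 (W(l, w) = (l*l + w/(-209)) + 204 = (l² - w/209) + 204 = 204 + l² - w/209)
-111658 - W(y, A(R(1, H(-2)), -22)) = -111658 - (204 + 124² - 1/209*(-22)) = -111658 - (204 + 15376 + 2/19) = -111658 - 1*296022/19 = -111658 - 296022/19 = -2417524/19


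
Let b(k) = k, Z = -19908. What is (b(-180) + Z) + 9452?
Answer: -10636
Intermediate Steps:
(b(-180) + Z) + 9452 = (-180 - 19908) + 9452 = -20088 + 9452 = -10636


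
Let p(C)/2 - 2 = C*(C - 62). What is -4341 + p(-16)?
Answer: -1841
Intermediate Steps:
p(C) = 4 + 2*C*(-62 + C) (p(C) = 4 + 2*(C*(C - 62)) = 4 + 2*(C*(-62 + C)) = 4 + 2*C*(-62 + C))
-4341 + p(-16) = -4341 + (4 - 124*(-16) + 2*(-16)²) = -4341 + (4 + 1984 + 2*256) = -4341 + (4 + 1984 + 512) = -4341 + 2500 = -1841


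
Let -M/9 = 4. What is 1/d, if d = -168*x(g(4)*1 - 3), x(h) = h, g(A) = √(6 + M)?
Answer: 1/2184 + I*√30/6552 ≈ 0.00045788 + 0.00083596*I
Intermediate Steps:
M = -36 (M = -9*4 = -36)
g(A) = I*√30 (g(A) = √(6 - 36) = √(-30) = I*√30)
d = 504 - 168*I*√30 (d = -168*((I*√30)*1 - 3) = -168*(I*√30 - 3) = -168*(-3 + I*√30) = 504 - 168*I*√30 ≈ 504.0 - 920.17*I)
1/d = 1/(504 - 168*I*√30)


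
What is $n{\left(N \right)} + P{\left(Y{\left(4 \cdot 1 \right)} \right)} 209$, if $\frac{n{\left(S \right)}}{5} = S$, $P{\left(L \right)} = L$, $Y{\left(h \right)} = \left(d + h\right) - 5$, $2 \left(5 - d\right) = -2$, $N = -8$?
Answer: $1005$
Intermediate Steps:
$d = 6$ ($d = 5 - -1 = 5 + 1 = 6$)
$Y{\left(h \right)} = 1 + h$ ($Y{\left(h \right)} = \left(6 + h\right) - 5 = 1 + h$)
$n{\left(S \right)} = 5 S$
$n{\left(N \right)} + P{\left(Y{\left(4 \cdot 1 \right)} \right)} 209 = 5 \left(-8\right) + \left(1 + 4 \cdot 1\right) 209 = -40 + \left(1 + 4\right) 209 = -40 + 5 \cdot 209 = -40 + 1045 = 1005$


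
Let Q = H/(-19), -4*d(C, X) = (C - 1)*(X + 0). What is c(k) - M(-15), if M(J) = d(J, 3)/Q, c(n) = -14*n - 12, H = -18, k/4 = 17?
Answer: -2930/3 ≈ -976.67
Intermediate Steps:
k = 68 (k = 4*17 = 68)
d(C, X) = -X*(-1 + C)/4 (d(C, X) = -(C - 1)*(X + 0)/4 = -(-1 + C)*X/4 = -X*(-1 + C)/4)
c(n) = -12 - 14*n
Q = 18/19 (Q = -18/(-19) = -18*(-1/19) = 18/19 ≈ 0.94737)
M(J) = 19/24 - 19*J/24 (M(J) = ((¼)*3*(1 - J))/(18/19) = (¾ - 3*J/4)*(19/18) = 19/24 - 19*J/24)
c(k) - M(-15) = (-12 - 14*68) - (19/24 - 19/24*(-15)) = (-12 - 952) - (19/24 + 95/8) = -964 - 1*38/3 = -964 - 38/3 = -2930/3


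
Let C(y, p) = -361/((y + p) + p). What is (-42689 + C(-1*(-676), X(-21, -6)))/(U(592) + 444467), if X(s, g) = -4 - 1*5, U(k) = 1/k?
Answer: -2771519336/28855982995 ≈ -0.096047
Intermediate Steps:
X(s, g) = -9 (X(s, g) = -4 - 5 = -9)
C(y, p) = -361/(y + 2*p) (C(y, p) = -361/((p + y) + p) = -361/(y + 2*p))
(-42689 + C(-1*(-676), X(-21, -6)))/(U(592) + 444467) = (-42689 - 361/(-1*(-676) + 2*(-9)))/(1/592 + 444467) = (-42689 - 361/(676 - 18))/(1/592 + 444467) = (-42689 - 361/658)/(263124465/592) = (-42689 - 361*1/658)*(592/263124465) = (-42689 - 361/658)*(592/263124465) = -28089723/658*592/263124465 = -2771519336/28855982995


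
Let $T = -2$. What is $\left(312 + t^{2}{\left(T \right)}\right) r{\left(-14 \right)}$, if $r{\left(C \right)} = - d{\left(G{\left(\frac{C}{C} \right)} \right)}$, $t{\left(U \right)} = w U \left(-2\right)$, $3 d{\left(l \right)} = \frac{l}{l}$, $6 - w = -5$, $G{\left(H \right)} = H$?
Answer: $- \frac{2248}{3} \approx -749.33$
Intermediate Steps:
$w = 11$ ($w = 6 - -5 = 6 + 5 = 11$)
$d{\left(l \right)} = \frac{1}{3}$ ($d{\left(l \right)} = \frac{l \frac{1}{l}}{3} = \frac{1}{3} \cdot 1 = \frac{1}{3}$)
$t{\left(U \right)} = - 22 U$ ($t{\left(U \right)} = 11 U \left(-2\right) = - 22 U$)
$r{\left(C \right)} = - \frac{1}{3}$ ($r{\left(C \right)} = \left(-1\right) \frac{1}{3} = - \frac{1}{3}$)
$\left(312 + t^{2}{\left(T \right)}\right) r{\left(-14 \right)} = \left(312 + \left(\left(-22\right) \left(-2\right)\right)^{2}\right) \left(- \frac{1}{3}\right) = \left(312 + 44^{2}\right) \left(- \frac{1}{3}\right) = \left(312 + 1936\right) \left(- \frac{1}{3}\right) = 2248 \left(- \frac{1}{3}\right) = - \frac{2248}{3}$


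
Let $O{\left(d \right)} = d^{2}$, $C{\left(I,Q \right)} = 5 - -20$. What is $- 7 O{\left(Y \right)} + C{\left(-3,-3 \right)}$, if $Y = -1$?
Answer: $18$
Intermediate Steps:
$C{\left(I,Q \right)} = 25$ ($C{\left(I,Q \right)} = 5 + 20 = 25$)
$- 7 O{\left(Y \right)} + C{\left(-3,-3 \right)} = - 7 \left(-1\right)^{2} + 25 = \left(-7\right) 1 + 25 = -7 + 25 = 18$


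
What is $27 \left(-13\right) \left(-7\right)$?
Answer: $2457$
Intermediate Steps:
$27 \left(-13\right) \left(-7\right) = \left(-351\right) \left(-7\right) = 2457$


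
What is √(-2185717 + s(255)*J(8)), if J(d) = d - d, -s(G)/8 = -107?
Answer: I*√2185717 ≈ 1478.4*I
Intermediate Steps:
s(G) = 856 (s(G) = -8*(-107) = 856)
J(d) = 0
√(-2185717 + s(255)*J(8)) = √(-2185717 + 856*0) = √(-2185717 + 0) = √(-2185717) = I*√2185717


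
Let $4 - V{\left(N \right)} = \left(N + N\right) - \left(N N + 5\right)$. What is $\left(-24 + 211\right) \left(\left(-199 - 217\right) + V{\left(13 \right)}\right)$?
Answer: $-49368$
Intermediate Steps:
$V{\left(N \right)} = 9 + N^{2} - 2 N$ ($V{\left(N \right)} = 4 - \left(\left(N + N\right) - \left(N N + 5\right)\right) = 4 - \left(2 N - \left(N^{2} + 5\right)\right) = 4 - \left(2 N - \left(5 + N^{2}\right)\right) = 4 - \left(-5 - N^{2} + 2 N\right) = 4 + \left(5 + N^{2} - 2 N\right) = 9 + N^{2} - 2 N$)
$\left(-24 + 211\right) \left(\left(-199 - 217\right) + V{\left(13 \right)}\right) = \left(-24 + 211\right) \left(\left(-199 - 217\right) + \left(9 + 13^{2} - 26\right)\right) = 187 \left(\left(-199 - 217\right) + \left(9 + 169 - 26\right)\right) = 187 \left(-416 + 152\right) = 187 \left(-264\right) = -49368$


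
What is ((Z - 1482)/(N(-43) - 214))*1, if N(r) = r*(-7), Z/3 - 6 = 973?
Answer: 485/29 ≈ 16.724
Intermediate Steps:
Z = 2937 (Z = 18 + 3*973 = 18 + 2919 = 2937)
N(r) = -7*r
((Z - 1482)/(N(-43) - 214))*1 = ((2937 - 1482)/(-7*(-43) - 214))*1 = (1455/(301 - 214))*1 = (1455/87)*1 = (1455*(1/87))*1 = (485/29)*1 = 485/29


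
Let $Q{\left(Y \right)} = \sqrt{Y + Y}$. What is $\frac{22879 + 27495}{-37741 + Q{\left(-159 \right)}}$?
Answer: $- \frac{1901165134}{1424383399} - \frac{50374 i \sqrt{318}}{1424383399} \approx -1.3347 - 0.00063066 i$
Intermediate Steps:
$Q{\left(Y \right)} = \sqrt{2} \sqrt{Y}$ ($Q{\left(Y \right)} = \sqrt{2 Y} = \sqrt{2} \sqrt{Y}$)
$\frac{22879 + 27495}{-37741 + Q{\left(-159 \right)}} = \frac{22879 + 27495}{-37741 + \sqrt{2} \sqrt{-159}} = \frac{50374}{-37741 + \sqrt{2} i \sqrt{159}} = \frac{50374}{-37741 + i \sqrt{318}}$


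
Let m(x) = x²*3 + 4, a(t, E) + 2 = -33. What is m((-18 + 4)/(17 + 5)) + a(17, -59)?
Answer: -3604/121 ≈ -29.785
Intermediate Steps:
a(t, E) = -35 (a(t, E) = -2 - 33 = -35)
m(x) = 4 + 3*x² (m(x) = 3*x² + 4 = 4 + 3*x²)
m((-18 + 4)/(17 + 5)) + a(17, -59) = (4 + 3*((-18 + 4)/(17 + 5))²) - 35 = (4 + 3*(-14/22)²) - 35 = (4 + 3*(-14*1/22)²) - 35 = (4 + 3*(-7/11)²) - 35 = (4 + 3*(49/121)) - 35 = (4 + 147/121) - 35 = 631/121 - 35 = -3604/121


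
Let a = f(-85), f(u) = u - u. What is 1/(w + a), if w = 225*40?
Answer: 1/9000 ≈ 0.00011111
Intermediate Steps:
f(u) = 0
w = 9000
a = 0
1/(w + a) = 1/(9000 + 0) = 1/9000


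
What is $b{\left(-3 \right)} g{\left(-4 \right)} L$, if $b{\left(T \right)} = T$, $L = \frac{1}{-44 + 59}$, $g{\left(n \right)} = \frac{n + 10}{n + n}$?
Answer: $\frac{3}{20} \approx 0.15$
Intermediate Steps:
$g{\left(n \right)} = \frac{10 + n}{2 n}$
$L = \frac{1}{15} \approx 0.066667$
$b{\left(-3 \right)} g{\left(-4 \right)} L = - 3 \frac{10 - 4}{2 \left(-4\right)} \frac{1}{15} = - 3 \cdot \frac{1}{2} \left(- \frac{1}{4}\right) 6 \cdot \frac{1}{15} = \left(-3\right) \left(- \frac{3}{4}\right) \frac{1}{15} = \frac{9}{4} \cdot \frac{1}{15} = \frac{3}{20}$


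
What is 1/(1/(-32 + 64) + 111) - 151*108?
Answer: -57942292/3553 ≈ -16308.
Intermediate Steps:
1/(1/(-32 + 64) + 111) - 151*108 = 1/(1/32 + 111) - 16308 = 1/(3553/32) - 16308 = 32/3553 - 16308 = -57942292/3553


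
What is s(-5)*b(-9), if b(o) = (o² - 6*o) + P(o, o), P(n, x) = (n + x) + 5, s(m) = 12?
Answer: 1464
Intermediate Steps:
P(n, x) = 5 + n + x
b(o) = 5 + o² - 4*o (b(o) = (o² - 6*o) + (5 + o + o) = (o² - 6*o) + (5 + 2*o) = 5 + o² - 4*o)
s(-5)*b(-9) = 12*(5 + (-9)² - 4*(-9)) = 12*(5 + 81 + 36) = 12*122 = 1464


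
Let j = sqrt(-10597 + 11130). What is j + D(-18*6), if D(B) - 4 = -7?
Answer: -3 + sqrt(533) ≈ 20.087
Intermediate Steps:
D(B) = -3 (D(B) = 4 - 7 = -3)
j = sqrt(533) ≈ 23.087
j + D(-18*6) = sqrt(533) - 3 = -3 + sqrt(533)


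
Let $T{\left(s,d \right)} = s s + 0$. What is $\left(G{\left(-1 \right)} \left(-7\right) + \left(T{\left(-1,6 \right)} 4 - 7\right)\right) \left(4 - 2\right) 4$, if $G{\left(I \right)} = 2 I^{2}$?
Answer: $-136$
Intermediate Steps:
$T{\left(s,d \right)} = s^{2}$ ($T{\left(s,d \right)} = s^{2} + 0 = s^{2}$)
$\left(G{\left(-1 \right)} \left(-7\right) + \left(T{\left(-1,6 \right)} 4 - 7\right)\right) \left(4 - 2\right) 4 = \left(2 \left(-1\right)^{2} \left(-7\right) - \left(7 - \left(-1\right)^{2} \cdot 4\right)\right) \left(4 - 2\right) 4 = \left(2 \cdot 1 \left(-7\right) + \left(1 \cdot 4 - 7\right)\right) 2 \cdot 4 = \left(2 \left(-7\right) + \left(4 - 7\right)\right) 8 = \left(-14 - 3\right) 8 = \left(-17\right) 8 = -136$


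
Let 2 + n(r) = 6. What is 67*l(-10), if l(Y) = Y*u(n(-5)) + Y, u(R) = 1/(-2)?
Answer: -335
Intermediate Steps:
n(r) = 4 (n(r) = -2 + 6 = 4)
u(R) = -½
l(Y) = Y/2 (l(Y) = Y*(-½) + Y = -Y/2 + Y = Y/2)
67*l(-10) = 67*((½)*(-10)) = 67*(-5) = -335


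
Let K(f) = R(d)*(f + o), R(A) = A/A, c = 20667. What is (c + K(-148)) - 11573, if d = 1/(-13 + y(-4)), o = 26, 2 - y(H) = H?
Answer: 8972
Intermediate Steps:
y(H) = 2 - H
d = -1/7 (d = 1/(-13 + (2 - 1*(-4))) = 1/(-13 + (2 + 4)) = 1/(-13 + 6) = 1/(-7) = -1/7 ≈ -0.14286)
R(A) = 1
K(f) = 26 + f (K(f) = 1*(f + 26) = 1*(26 + f) = 26 + f)
(c + K(-148)) - 11573 = (20667 + (26 - 148)) - 11573 = (20667 - 122) - 11573 = 20545 - 11573 = 8972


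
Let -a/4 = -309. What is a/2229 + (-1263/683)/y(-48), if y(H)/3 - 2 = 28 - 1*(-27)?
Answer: 15726769/28925733 ≈ 0.54369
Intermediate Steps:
a = 1236 (a = -4*(-309) = 1236)
y(H) = 171 (y(H) = 6 + 3*(28 - 1*(-27)) = 6 + 3*(28 + 27) = 6 + 3*55 = 6 + 165 = 171)
a/2229 + (-1263/683)/y(-48) = 1236/2229 - 1263/683/171 = 1236*(1/2229) - 1263*1/683*(1/171) = 412/743 - 1263/683*1/171 = 412/743 - 421/38931 = 15726769/28925733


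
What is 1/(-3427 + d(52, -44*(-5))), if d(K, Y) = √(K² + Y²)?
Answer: -3427/11693225 - 4*√3194/11693225 ≈ -0.00031241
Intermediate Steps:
1/(-3427 + d(52, -44*(-5))) = 1/(-3427 + √(52² + (-44*(-5))²)) = 1/(-3427 + √(2704 + 220²)) = 1/(-3427 + √(2704 + 48400)) = 1/(-3427 + √51104) = 1/(-3427 + 4*√3194)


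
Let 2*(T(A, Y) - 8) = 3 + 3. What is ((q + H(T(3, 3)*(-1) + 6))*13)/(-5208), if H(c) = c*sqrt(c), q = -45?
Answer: 195/1736 + 65*I*sqrt(5)/5208 ≈ 0.11233 + 0.027908*I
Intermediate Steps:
T(A, Y) = 11 (T(A, Y) = 8 + (3 + 3)/2 = 8 + (1/2)*6 = 8 + 3 = 11)
H(c) = c**(3/2)
((q + H(T(3, 3)*(-1) + 6))*13)/(-5208) = ((-45 + (11*(-1) + 6)**(3/2))*13)/(-5208) = ((-45 + (-11 + 6)**(3/2))*13)*(-1/5208) = ((-45 + (-5)**(3/2))*13)*(-1/5208) = ((-45 - 5*I*sqrt(5))*13)*(-1/5208) = (-585 - 65*I*sqrt(5))*(-1/5208) = 195/1736 + 65*I*sqrt(5)/5208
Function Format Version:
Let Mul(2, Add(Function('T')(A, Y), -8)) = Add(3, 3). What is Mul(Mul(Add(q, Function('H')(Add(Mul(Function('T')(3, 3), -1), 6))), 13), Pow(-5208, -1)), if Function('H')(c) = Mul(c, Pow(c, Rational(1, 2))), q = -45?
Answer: Add(Rational(195, 1736), Mul(Rational(65, 5208), I, Pow(5, Rational(1, 2)))) ≈ Add(0.11233, Mul(0.027908, I))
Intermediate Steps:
Function('T')(A, Y) = 11 (Function('T')(A, Y) = Add(8, Mul(Rational(1, 2), Add(3, 3))) = Add(8, Mul(Rational(1, 2), 6)) = Add(8, 3) = 11)
Function('H')(c) = Pow(c, Rational(3, 2))
Mul(Mul(Add(q, Function('H')(Add(Mul(Function('T')(3, 3), -1), 6))), 13), Pow(-5208, -1)) = Mul(Mul(Add(-45, Pow(Add(Mul(11, -1), 6), Rational(3, 2))), 13), Pow(-5208, -1)) = Mul(Mul(Add(-45, Pow(Add(-11, 6), Rational(3, 2))), 13), Rational(-1, 5208)) = Mul(Mul(Add(-45, Pow(-5, Rational(3, 2))), 13), Rational(-1, 5208)) = Mul(Mul(Add(-45, Mul(-5, I, Pow(5, Rational(1, 2)))), 13), Rational(-1, 5208)) = Mul(Add(-585, Mul(-65, I, Pow(5, Rational(1, 2)))), Rational(-1, 5208)) = Add(Rational(195, 1736), Mul(Rational(65, 5208), I, Pow(5, Rational(1, 2))))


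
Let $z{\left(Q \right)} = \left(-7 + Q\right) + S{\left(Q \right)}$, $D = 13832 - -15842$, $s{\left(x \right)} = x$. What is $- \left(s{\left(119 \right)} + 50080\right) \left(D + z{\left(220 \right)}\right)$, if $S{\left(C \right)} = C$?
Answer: $-1511341293$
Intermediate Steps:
$D = 29674$ ($D = 13832 + 15842 = 29674$)
$z{\left(Q \right)} = -7 + 2 Q$ ($z{\left(Q \right)} = \left(-7 + Q\right) + Q = -7 + 2 Q$)
$- \left(s{\left(119 \right)} + 50080\right) \left(D + z{\left(220 \right)}\right) = - \left(119 + 50080\right) \left(29674 + \left(-7 + 2 \cdot 220\right)\right) = - 50199 \left(29674 + \left(-7 + 440\right)\right) = - 50199 \left(29674 + 433\right) = - 50199 \cdot 30107 = \left(-1\right) 1511341293 = -1511341293$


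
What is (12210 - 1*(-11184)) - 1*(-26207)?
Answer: 49601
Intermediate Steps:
(12210 - 1*(-11184)) - 1*(-26207) = (12210 + 11184) + 26207 = 23394 + 26207 = 49601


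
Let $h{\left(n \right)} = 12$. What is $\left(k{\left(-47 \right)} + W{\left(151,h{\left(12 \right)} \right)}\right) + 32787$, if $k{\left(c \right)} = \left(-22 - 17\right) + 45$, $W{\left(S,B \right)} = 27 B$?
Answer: $33117$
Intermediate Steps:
$k{\left(c \right)} = 6$ ($k{\left(c \right)} = -39 + 45 = 6$)
$\left(k{\left(-47 \right)} + W{\left(151,h{\left(12 \right)} \right)}\right) + 32787 = \left(6 + 27 \cdot 12\right) + 32787 = \left(6 + 324\right) + 32787 = 330 + 32787 = 33117$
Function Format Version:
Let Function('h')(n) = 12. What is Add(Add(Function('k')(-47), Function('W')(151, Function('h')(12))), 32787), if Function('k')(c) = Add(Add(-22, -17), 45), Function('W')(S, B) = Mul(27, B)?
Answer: 33117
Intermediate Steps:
Function('k')(c) = 6 (Function('k')(c) = Add(-39, 45) = 6)
Add(Add(Function('k')(-47), Function('W')(151, Function('h')(12))), 32787) = Add(Add(6, Mul(27, 12)), 32787) = Add(Add(6, 324), 32787) = Add(330, 32787) = 33117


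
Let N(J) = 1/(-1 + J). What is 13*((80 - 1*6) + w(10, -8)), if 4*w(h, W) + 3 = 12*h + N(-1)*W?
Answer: 5421/4 ≈ 1355.3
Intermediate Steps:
w(h, W) = -3/4 + 3*h - W/8 (w(h, W) = -3/4 + (12*h + W/(-1 - 1))/4 = -3/4 + (12*h + W/(-2))/4 = -3/4 + (12*h - W/2)/4 = -3/4 + (3*h - W/8) = -3/4 + 3*h - W/8)
13*((80 - 1*6) + w(10, -8)) = 13*((80 - 1*6) + (-3/4 + 3*10 - 1/8*(-8))) = 13*((80 - 6) + (-3/4 + 30 + 1)) = 13*(74 + 121/4) = 13*(417/4) = 5421/4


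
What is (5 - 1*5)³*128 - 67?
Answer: -67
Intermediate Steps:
(5 - 1*5)³*128 - 67 = (5 - 5)³*128 - 67 = 0³*128 - 67 = 0*128 - 67 = 0 - 67 = -67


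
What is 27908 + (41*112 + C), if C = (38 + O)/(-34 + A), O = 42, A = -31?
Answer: 422484/13 ≈ 32499.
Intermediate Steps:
C = -16/13 (C = (38 + 42)/(-34 - 31) = 80/(-65) = 80*(-1/65) = -16/13 ≈ -1.2308)
27908 + (41*112 + C) = 27908 + (41*112 - 16/13) = 27908 + (4592 - 16/13) = 27908 + 59680/13 = 422484/13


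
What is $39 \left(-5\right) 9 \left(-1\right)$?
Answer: $1755$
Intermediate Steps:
$39 \left(-5\right) 9 \left(-1\right) = \left(-195\right) \left(-9\right) = 1755$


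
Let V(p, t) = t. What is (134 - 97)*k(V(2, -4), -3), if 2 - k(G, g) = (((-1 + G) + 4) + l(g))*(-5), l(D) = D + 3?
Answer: -111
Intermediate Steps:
l(D) = 3 + D
k(G, g) = 32 + 5*G + 5*g (k(G, g) = 2 - (((-1 + G) + 4) + (3 + g))*(-5) = 2 - ((3 + G) + (3 + g))*(-5) = 2 - (6 + G + g)*(-5) = 2 - (-30 - 5*G - 5*g) = 2 + (30 + 5*G + 5*g) = 32 + 5*G + 5*g)
(134 - 97)*k(V(2, -4), -3) = (134 - 97)*(32 + 5*(-4) + 5*(-3)) = 37*(32 - 20 - 15) = 37*(-3) = -111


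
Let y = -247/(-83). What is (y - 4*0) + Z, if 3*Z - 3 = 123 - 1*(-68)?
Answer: 16843/249 ≈ 67.643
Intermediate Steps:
y = 247/83 (y = -247*(-1/83) = 247/83 ≈ 2.9759)
Z = 194/3 (Z = 1 + (123 - 1*(-68))/3 = 1 + (123 + 68)/3 = 1 + (1/3)*191 = 1 + 191/3 = 194/3 ≈ 64.667)
(y - 4*0) + Z = (247/83 - 4*0) + 194/3 = (247/83 + 0) + 194/3 = 247/83 + 194/3 = 16843/249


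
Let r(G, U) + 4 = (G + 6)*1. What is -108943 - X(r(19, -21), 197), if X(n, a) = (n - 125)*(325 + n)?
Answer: -72959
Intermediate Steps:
r(G, U) = 2 + G (r(G, U) = -4 + (G + 6)*1 = -4 + (6 + G)*1 = -4 + (6 + G) = 2 + G)
X(n, a) = (-125 + n)*(325 + n)
-108943 - X(r(19, -21), 197) = -108943 - (-40625 + (2 + 19)**2 + 200*(2 + 19)) = -108943 - (-40625 + 21**2 + 200*21) = -108943 - (-40625 + 441 + 4200) = -108943 - 1*(-35984) = -108943 + 35984 = -72959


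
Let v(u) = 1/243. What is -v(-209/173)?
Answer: -1/243 ≈ -0.0041152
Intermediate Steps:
v(u) = 1/243
-v(-209/173) = -1*1/243 = -1/243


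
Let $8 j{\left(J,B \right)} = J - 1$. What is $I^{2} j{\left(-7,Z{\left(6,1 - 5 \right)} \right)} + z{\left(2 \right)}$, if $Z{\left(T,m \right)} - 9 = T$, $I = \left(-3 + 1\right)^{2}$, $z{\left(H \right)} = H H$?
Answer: $-12$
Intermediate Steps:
$z{\left(H \right)} = H^{2}$
$I = 4$ ($I = \left(-2\right)^{2} = 4$)
$Z{\left(T,m \right)} = 9 + T$
$j{\left(J,B \right)} = - \frac{1}{8} + \frac{J}{8}$ ($j{\left(J,B \right)} = \frac{J - 1}{8} = \frac{-1 + J}{8} = - \frac{1}{8} + \frac{J}{8}$)
$I^{2} j{\left(-7,Z{\left(6,1 - 5 \right)} \right)} + z{\left(2 \right)} = 4^{2} \left(- \frac{1}{8} + \frac{1}{8} \left(-7\right)\right) + 2^{2} = 16 \left(- \frac{1}{8} - \frac{7}{8}\right) + 4 = 16 \left(-1\right) + 4 = -16 + 4 = -12$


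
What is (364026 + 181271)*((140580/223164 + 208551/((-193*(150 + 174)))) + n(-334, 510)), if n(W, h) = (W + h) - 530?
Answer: -25133050905443639/129211956 ≈ -1.9451e+8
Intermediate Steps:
n(W, h) = -530 + W + h
(364026 + 181271)*((140580/223164 + 208551/((-193*(150 + 174)))) + n(-334, 510)) = (364026 + 181271)*((140580/223164 + 208551/((-193*(150 + 174)))) + (-530 - 334 + 510)) = 545297*((140580*(1/223164) + 208551/((-193*324))) - 354) = 545297*((3905/6199 + 208551/(-62532)) - 354) = 545297*((3905/6199 + 208551*(-1/62532)) - 354) = 545297*((3905/6199 - 69517/20844) - 354) = 545297*(-349540063/129211956 - 354) = 545297*(-46090572487/129211956) = -25133050905443639/129211956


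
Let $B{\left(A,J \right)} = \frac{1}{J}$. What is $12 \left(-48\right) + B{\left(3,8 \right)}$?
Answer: $- \frac{4607}{8} \approx -575.88$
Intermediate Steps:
$12 \left(-48\right) + B{\left(3,8 \right)} = 12 \left(-48\right) + \frac{1}{8} = -576 + \frac{1}{8} = - \frac{4607}{8}$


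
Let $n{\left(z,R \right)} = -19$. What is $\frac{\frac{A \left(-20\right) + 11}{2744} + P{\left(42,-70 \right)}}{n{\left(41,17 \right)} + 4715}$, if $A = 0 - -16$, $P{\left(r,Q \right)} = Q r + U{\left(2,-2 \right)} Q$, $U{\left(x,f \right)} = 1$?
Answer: $- \frac{8259749}{12885824} \approx -0.641$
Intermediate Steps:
$P{\left(r,Q \right)} = Q + Q r$ ($P{\left(r,Q \right)} = Q r + 1 Q = Q r + Q = Q + Q r$)
$A = 16$ ($A = 0 + 16 = 16$)
$\frac{\frac{A \left(-20\right) + 11}{2744} + P{\left(42,-70 \right)}}{n{\left(41,17 \right)} + 4715} = \frac{\frac{16 \left(-20\right) + 11}{2744} - 70 \left(1 + 42\right)}{-19 + 4715} = \frac{\left(-320 + 11\right) \frac{1}{2744} - 3010}{4696} = \left(\left(-309\right) \frac{1}{2744} - 3010\right) \frac{1}{4696} = \left(- \frac{309}{2744} - 3010\right) \frac{1}{4696} = \left(- \frac{8259749}{2744}\right) \frac{1}{4696} = - \frac{8259749}{12885824}$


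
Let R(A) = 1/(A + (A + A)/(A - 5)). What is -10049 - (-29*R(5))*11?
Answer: -10049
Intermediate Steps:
R(A) = 1/(A + 2*A/(-5 + A)) (R(A) = 1/(A + (2*A)/(-5 + A)) = 1/(A + 2*A/(-5 + A)))
-10049 - (-29*R(5))*11 = -10049 - (-29*(-5 + 5)/(5*(-3 + 5)))*11 = -10049 - (-29*0/(5*2))*11 = -10049 - (-29*0)*11 = -10049 - 0*11 = -10049 - 1*0 = -10049 + 0 = -10049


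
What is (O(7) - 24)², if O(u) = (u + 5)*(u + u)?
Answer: 20736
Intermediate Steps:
O(u) = 2*u*(5 + u) (O(u) = (5 + u)*(2*u) = 2*u*(5 + u))
(O(7) - 24)² = (2*7*(5 + 7) - 24)² = (2*7*12 - 24)² = (168 - 24)² = 144² = 20736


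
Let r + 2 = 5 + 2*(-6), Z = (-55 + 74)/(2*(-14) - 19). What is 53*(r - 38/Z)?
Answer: 4505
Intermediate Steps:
Z = -19/47 (Z = 19/(-28 - 19) = 19/(-47) = 19*(-1/47) = -19/47 ≈ -0.40426)
r = -9 (r = -2 + (5 + 2*(-6)) = -2 + (5 - 12) = -2 - 7 = -9)
53*(r - 38/Z) = 53*(-9 - 38/(-19/47)) = 53*(-9 - 38*(-47/19)) = 53*(-9 + 94) = 53*85 = 4505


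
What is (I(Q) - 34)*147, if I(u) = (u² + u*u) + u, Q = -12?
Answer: 35574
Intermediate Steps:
I(u) = u + 2*u² (I(u) = (u² + u²) + u = 2*u² + u = u + 2*u²)
(I(Q) - 34)*147 = (-12*(1 + 2*(-12)) - 34)*147 = (-12*(1 - 24) - 34)*147 = (-12*(-23) - 34)*147 = (276 - 34)*147 = 242*147 = 35574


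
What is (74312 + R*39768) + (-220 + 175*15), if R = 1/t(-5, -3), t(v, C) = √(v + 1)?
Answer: 76717 - 19884*I ≈ 76717.0 - 19884.0*I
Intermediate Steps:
t(v, C) = √(1 + v)
R = -I/2 (R = 1/(√(1 - 5)) = 1/(√(-4)) = 1/(2*I) = -I/2 ≈ -0.5*I)
(74312 + R*39768) + (-220 + 175*15) = (74312 - I/2*39768) + (-220 + 175*15) = (74312 - 19884*I) + (-220 + 2625) = (74312 - 19884*I) + 2405 = 76717 - 19884*I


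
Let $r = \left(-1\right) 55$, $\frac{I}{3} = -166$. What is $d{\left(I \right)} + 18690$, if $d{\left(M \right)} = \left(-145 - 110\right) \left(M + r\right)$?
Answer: $159705$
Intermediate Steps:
$I = -498$ ($I = 3 \left(-166\right) = -498$)
$r = -55$
$d{\left(M \right)} = 14025 - 255 M$ ($d{\left(M \right)} = \left(-145 - 110\right) \left(M - 55\right) = - 255 \left(-55 + M\right) = 14025 - 255 M$)
$d{\left(I \right)} + 18690 = \left(14025 - -126990\right) + 18690 = \left(14025 + 126990\right) + 18690 = 141015 + 18690 = 159705$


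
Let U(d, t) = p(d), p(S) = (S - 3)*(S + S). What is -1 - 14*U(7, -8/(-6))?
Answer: -785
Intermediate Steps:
p(S) = 2*S*(-3 + S) (p(S) = (-3 + S)*(2*S) = 2*S*(-3 + S))
U(d, t) = 2*d*(-3 + d)
-1 - 14*U(7, -8/(-6)) = -1 - 28*7*(-3 + 7) = -1 - 28*7*4 = -1 - 14*56 = -1 - 784 = -785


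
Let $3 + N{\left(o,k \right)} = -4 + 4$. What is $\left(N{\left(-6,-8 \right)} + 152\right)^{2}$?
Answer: $22201$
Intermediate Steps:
$N{\left(o,k \right)} = -3$ ($N{\left(o,k \right)} = -3 + \left(-4 + 4\right) = -3 + 0 = -3$)
$\left(N{\left(-6,-8 \right)} + 152\right)^{2} = \left(-3 + 152\right)^{2} = 149^{2} = 22201$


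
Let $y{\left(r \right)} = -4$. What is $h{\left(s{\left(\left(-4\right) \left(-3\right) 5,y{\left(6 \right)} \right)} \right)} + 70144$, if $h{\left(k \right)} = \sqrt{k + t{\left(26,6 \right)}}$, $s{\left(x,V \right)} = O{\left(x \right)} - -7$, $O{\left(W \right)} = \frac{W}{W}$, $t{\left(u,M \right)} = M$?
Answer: $70144 + \sqrt{14} \approx 70148.0$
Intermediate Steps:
$O{\left(W \right)} = 1$
$s{\left(x,V \right)} = 8$ ($s{\left(x,V \right)} = 1 - -7 = 1 + 7 = 8$)
$h{\left(k \right)} = \sqrt{6 + k}$ ($h{\left(k \right)} = \sqrt{k + 6} = \sqrt{6 + k}$)
$h{\left(s{\left(\left(-4\right) \left(-3\right) 5,y{\left(6 \right)} \right)} \right)} + 70144 = \sqrt{6 + 8} + 70144 = \sqrt{14} + 70144 = 70144 + \sqrt{14}$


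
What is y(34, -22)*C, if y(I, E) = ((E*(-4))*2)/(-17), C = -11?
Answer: 1936/17 ≈ 113.88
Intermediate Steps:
y(I, E) = 8*E/17 (y(I, E) = (-4*E*2)*(-1/17) = -8*E*(-1/17) = 8*E/17)
y(34, -22)*C = ((8/17)*(-22))*(-11) = -176/17*(-11) = 1936/17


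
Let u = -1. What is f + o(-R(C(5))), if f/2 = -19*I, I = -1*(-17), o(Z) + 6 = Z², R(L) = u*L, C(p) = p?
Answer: -627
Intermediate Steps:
R(L) = -L
o(Z) = -6 + Z²
I = 17
f = -646 (f = 2*(-19*17) = 2*(-323) = -646)
f + o(-R(C(5))) = -646 + (-6 + (-(-1)*5)²) = -646 + (-6 + (-1*(-5))²) = -646 + (-6 + 5²) = -646 + (-6 + 25) = -646 + 19 = -627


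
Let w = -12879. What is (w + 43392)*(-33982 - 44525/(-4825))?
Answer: -200065960185/193 ≈ -1.0366e+9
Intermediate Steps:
(w + 43392)*(-33982 - 44525/(-4825)) = (-12879 + 43392)*(-33982 - 44525/(-4825)) = 30513*(-33982 - 44525*(-1/4825)) = 30513*(-33982 + 1781/193) = 30513*(-6556745/193) = -200065960185/193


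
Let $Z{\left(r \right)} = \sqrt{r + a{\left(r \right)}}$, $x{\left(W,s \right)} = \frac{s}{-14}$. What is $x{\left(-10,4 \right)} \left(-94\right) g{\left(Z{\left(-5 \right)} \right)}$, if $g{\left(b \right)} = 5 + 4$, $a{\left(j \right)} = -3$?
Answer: $\frac{1692}{7} \approx 241.71$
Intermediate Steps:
$x{\left(W,s \right)} = - \frac{s}{14}$ ($x{\left(W,s \right)} = s \left(- \frac{1}{14}\right) = - \frac{s}{14}$)
$Z{\left(r \right)} = \sqrt{-3 + r}$ ($Z{\left(r \right)} = \sqrt{r - 3} = \sqrt{-3 + r}$)
$g{\left(b \right)} = 9$
$x{\left(-10,4 \right)} \left(-94\right) g{\left(Z{\left(-5 \right)} \right)} = \left(- \frac{1}{14}\right) 4 \left(-94\right) 9 = \left(- \frac{2}{7}\right) \left(-94\right) 9 = \frac{188}{7} \cdot 9 = \frac{1692}{7}$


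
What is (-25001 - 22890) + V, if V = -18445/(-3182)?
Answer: -152370717/3182 ≈ -47885.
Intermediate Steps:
V = 18445/3182 (V = -18445*(-1/3182) = 18445/3182 ≈ 5.7967)
(-25001 - 22890) + V = (-25001 - 22890) + 18445/3182 = -47891 + 18445/3182 = -152370717/3182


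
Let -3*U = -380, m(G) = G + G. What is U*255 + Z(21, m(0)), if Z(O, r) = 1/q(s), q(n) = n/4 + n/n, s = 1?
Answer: 161504/5 ≈ 32301.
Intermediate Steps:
m(G) = 2*G
U = 380/3 (U = -⅓*(-380) = 380/3 ≈ 126.67)
q(n) = 1 + n/4 (q(n) = n*(¼) + 1 = n/4 + 1 = 1 + n/4)
Z(O, r) = ⅘ (Z(O, r) = 1/(1 + (¼)*1) = 1/(1 + ¼) = 1/(5/4) = ⅘)
U*255 + Z(21, m(0)) = (380/3)*255 + ⅘ = 32300 + ⅘ = 161504/5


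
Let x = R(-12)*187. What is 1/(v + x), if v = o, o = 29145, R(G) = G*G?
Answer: 1/56073 ≈ 1.7834e-5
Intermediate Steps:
R(G) = G²
v = 29145
x = 26928 (x = (-12)²*187 = 144*187 = 26928)
1/(v + x) = 1/(29145 + 26928) = 1/56073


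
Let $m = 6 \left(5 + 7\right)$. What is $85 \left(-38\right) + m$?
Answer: $-3158$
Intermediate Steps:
$m = 72$ ($m = 6 \cdot 12 = 72$)
$85 \left(-38\right) + m = 85 \left(-38\right) + 72 = -3230 + 72 = -3158$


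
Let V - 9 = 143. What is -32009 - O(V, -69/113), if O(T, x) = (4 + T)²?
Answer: -56345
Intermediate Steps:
V = 152 (V = 9 + 143 = 152)
-32009 - O(V, -69/113) = -32009 - (4 + 152)² = -32009 - 1*156² = -32009 - 1*24336 = -32009 - 24336 = -56345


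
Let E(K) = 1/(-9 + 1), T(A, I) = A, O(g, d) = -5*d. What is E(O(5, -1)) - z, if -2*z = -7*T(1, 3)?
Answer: -29/8 ≈ -3.6250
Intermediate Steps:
z = 7/2 (z = -(-7)/2 = -1/2*(-7) = 7/2 ≈ 3.5000)
E(K) = -1/8 (E(K) = 1/(-8) = -1/8)
E(O(5, -1)) - z = -1/8 - 1*7/2 = -1/8 - 7/2 = -29/8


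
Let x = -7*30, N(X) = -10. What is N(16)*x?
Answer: 2100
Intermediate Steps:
x = -210
N(16)*x = -10*(-210) = 2100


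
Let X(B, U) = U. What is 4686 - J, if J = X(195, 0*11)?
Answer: 4686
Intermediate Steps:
J = 0 (J = 0*11 = 0)
4686 - J = 4686 - 1*0 = 4686 + 0 = 4686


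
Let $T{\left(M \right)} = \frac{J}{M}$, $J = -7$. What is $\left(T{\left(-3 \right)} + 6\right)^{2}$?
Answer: $\frac{625}{9} \approx 69.444$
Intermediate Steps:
$T{\left(M \right)} = - \frac{7}{M}$
$\left(T{\left(-3 \right)} + 6\right)^{2} = \left(- \frac{7}{-3} + 6\right)^{2} = \left(\left(-7\right) \left(- \frac{1}{3}\right) + 6\right)^{2} = \left(\frac{7}{3} + 6\right)^{2} = \left(\frac{25}{3}\right)^{2} = \frac{625}{9}$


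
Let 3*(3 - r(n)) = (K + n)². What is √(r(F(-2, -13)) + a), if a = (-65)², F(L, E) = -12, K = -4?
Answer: 2*√9321/3 ≈ 64.364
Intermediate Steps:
r(n) = 3 - (-4 + n)²/3
a = 4225
√(r(F(-2, -13)) + a) = √((3 - (-4 - 12)²/3) + 4225) = √((3 - ⅓*(-16)²) + 4225) = √((3 - ⅓*256) + 4225) = √((3 - 256/3) + 4225) = √(-247/3 + 4225) = √(12428/3) = 2*√9321/3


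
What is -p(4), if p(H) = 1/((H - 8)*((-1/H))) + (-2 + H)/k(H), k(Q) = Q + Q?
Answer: -5/4 ≈ -1.2500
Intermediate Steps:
k(Q) = 2*Q
p(H) = (-2 + H)/(2*H) - H/(-8 + H) (p(H) = 1/((H - 8)*((-1/H))) + (-2 + H)/((2*H)) = (-H)/(-8 + H) + (-2 + H)*(1/(2*H)) = -H/(-8 + H) + (-2 + H)/(2*H) = (-2 + H)/(2*H) - H/(-8 + H))
-p(4) = -(16 - 1*4**2 - 10*4)/(2*4*(-8 + 4)) = -(16 - 1*16 - 40)/(2*4*(-4)) = -(-1)*(16 - 16 - 40)/(2*4*4) = -(-1)*(-40)/(2*4*4) = -1*5/4 = -5/4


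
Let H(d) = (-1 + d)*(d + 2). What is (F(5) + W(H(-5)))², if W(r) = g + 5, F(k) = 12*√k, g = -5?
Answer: 720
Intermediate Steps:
H(d) = (-1 + d)*(2 + d)
W(r) = 0 (W(r) = -5 + 5 = 0)
(F(5) + W(H(-5)))² = (12*√5 + 0)² = (12*√5)² = 720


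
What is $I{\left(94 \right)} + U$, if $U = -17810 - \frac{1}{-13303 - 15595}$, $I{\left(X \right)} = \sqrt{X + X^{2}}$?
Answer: $- \frac{514673379}{28898} + \sqrt{8930} \approx -17716.0$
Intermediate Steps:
$U = - \frac{514673379}{28898}$ ($U = -17810 - \frac{1}{-13303 - 15595} = -17810 - \frac{1}{-28898} = -17810 - - \frac{1}{28898} = -17810 + \frac{1}{28898} = - \frac{514673379}{28898} \approx -17810.0$)
$I{\left(94 \right)} + U = \sqrt{94 \left(1 + 94\right)} - \frac{514673379}{28898} = \sqrt{94 \cdot 95} - \frac{514673379}{28898} = \sqrt{8930} - \frac{514673379}{28898} = - \frac{514673379}{28898} + \sqrt{8930}$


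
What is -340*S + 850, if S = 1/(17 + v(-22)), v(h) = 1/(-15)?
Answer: 105400/127 ≈ 829.92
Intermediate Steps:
v(h) = -1/15
S = 15/254 (S = 1/(17 - 1/15) = 1/(254/15) = 15/254 ≈ 0.059055)
-340*S + 850 = -340*15/254 + 850 = -2550/127 + 850 = 105400/127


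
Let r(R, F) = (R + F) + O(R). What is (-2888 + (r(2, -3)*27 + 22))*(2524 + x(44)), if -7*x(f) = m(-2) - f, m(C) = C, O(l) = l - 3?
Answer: -51724880/7 ≈ -7.3893e+6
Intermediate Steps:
O(l) = -3 + l
x(f) = 2/7 + f/7 (x(f) = -(-2 - f)/7 = 2/7 + f/7)
r(R, F) = -3 + F + 2*R (r(R, F) = (R + F) + (-3 + R) = (F + R) + (-3 + R) = -3 + F + 2*R)
(-2888 + (r(2, -3)*27 + 22))*(2524 + x(44)) = (-2888 + ((-3 - 3 + 2*2)*27 + 22))*(2524 + (2/7 + (1/7)*44)) = (-2888 + ((-3 - 3 + 4)*27 + 22))*(2524 + (2/7 + 44/7)) = (-2888 + (-2*27 + 22))*(2524 + 46/7) = (-2888 + (-54 + 22))*(17714/7) = (-2888 - 32)*(17714/7) = -2920*17714/7 = -51724880/7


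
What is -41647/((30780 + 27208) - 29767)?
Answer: -41647/28221 ≈ -1.4757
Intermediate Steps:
-41647/((30780 + 27208) - 29767) = -41647/(57988 - 29767) = -41647/28221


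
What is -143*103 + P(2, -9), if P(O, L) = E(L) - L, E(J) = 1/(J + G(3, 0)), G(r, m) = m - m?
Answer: -132481/9 ≈ -14720.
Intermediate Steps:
G(r, m) = 0
E(J) = 1/J (E(J) = 1/(J + 0) = 1/J)
P(O, L) = 1/L - L
-143*103 + P(2, -9) = -143*103 + (1/(-9) - 1*(-9)) = -14729 + (-1/9 + 9) = -14729 + 80/9 = -132481/9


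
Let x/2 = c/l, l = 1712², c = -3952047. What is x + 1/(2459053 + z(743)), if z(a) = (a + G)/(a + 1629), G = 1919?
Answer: -11525899057473091/4273958505710208 ≈ -2.6968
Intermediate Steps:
z(a) = (1919 + a)/(1629 + a) (z(a) = (a + 1919)/(a + 1629) = (1919 + a)/(1629 + a))
l = 2930944
x = -3952047/1465472 (x = 2*(-3952047/2930944) = -3952047/1465472 ≈ -2.6968)
x + 1/(2459053 + z(743)) = -3952047/1465472 + 1/(2459053 + (1919 + 743)/(1629 + 743)) = -3952047/1465472 + 1/(2459053 + 2662/2372) = -3952047/1465472 + 1/(2459053 + (1/2372)*2662) = -3952047/1465472 + 1/(2459053 + 1331/1186) = -3952047/1465472 + 1/(2916438189/1186) = -3952047/1465472 + 1186/2916438189 = -11525899057473091/4273958505710208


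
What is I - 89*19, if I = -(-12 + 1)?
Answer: -1680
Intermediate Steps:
I = 11 (I = -1*(-11) = 11)
I - 89*19 = 11 - 89*19 = 11 - 1*1691 = 11 - 1691 = -1680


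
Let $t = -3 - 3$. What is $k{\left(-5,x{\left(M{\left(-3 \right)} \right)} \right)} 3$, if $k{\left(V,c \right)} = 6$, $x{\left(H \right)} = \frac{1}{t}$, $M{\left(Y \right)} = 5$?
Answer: $18$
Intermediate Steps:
$t = -6$ ($t = -3 - 3 = -6$)
$x{\left(H \right)} = - \frac{1}{6}$ ($x{\left(H \right)} = \frac{1}{-6} = - \frac{1}{6}$)
$k{\left(-5,x{\left(M{\left(-3 \right)} \right)} \right)} 3 = 6 \cdot 3 = 18$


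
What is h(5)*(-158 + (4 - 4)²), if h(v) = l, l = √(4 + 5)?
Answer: -474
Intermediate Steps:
l = 3 (l = √9 = 3)
h(v) = 3
h(5)*(-158 + (4 - 4)²) = 3*(-158 + (4 - 4)²) = 3*(-158 + 0²) = 3*(-158 + 0) = 3*(-158) = -474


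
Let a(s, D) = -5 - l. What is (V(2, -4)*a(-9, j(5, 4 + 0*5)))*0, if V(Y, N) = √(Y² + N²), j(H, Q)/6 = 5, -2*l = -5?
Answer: 0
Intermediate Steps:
l = 5/2 (l = -½*(-5) = 5/2 ≈ 2.5000)
j(H, Q) = 30 (j(H, Q) = 6*5 = 30)
a(s, D) = -15/2 (a(s, D) = -5 - 1*5/2 = -5 - 5/2 = -15/2)
V(Y, N) = √(N² + Y²)
(V(2, -4)*a(-9, j(5, 4 + 0*5)))*0 = (√((-4)² + 2²)*(-15/2))*0 = (√(16 + 4)*(-15/2))*0 = (√20*(-15/2))*0 = ((2*√5)*(-15/2))*0 = -15*√5*0 = 0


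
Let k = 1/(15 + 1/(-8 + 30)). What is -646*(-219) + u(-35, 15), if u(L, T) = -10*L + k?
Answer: 46943766/331 ≈ 1.4182e+5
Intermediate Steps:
k = 22/331 (k = 1/(15 + 1/22) = 1/(331/22) = 22/331 ≈ 0.066465)
u(L, T) = 22/331 - 10*L (u(L, T) = -10*L + 22/331 = 22/331 - 10*L)
-646*(-219) + u(-35, 15) = -646*(-219) + (22/331 - 10*(-35)) = 141474 + (22/331 + 350) = 141474 + 115872/331 = 46943766/331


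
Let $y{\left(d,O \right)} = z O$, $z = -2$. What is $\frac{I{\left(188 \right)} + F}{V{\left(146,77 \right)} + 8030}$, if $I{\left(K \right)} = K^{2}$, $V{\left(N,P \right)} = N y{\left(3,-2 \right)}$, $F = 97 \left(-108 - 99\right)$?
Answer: $\frac{15265}{8614} \approx 1.7721$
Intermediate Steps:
$F = -20079$ ($F = 97 \left(-207\right) = -20079$)
$y{\left(d,O \right)} = - 2 O$
$V{\left(N,P \right)} = 4 N$ ($V{\left(N,P \right)} = N \left(\left(-2\right) \left(-2\right)\right) = N 4 = 4 N$)
$\frac{I{\left(188 \right)} + F}{V{\left(146,77 \right)} + 8030} = \frac{188^{2} - 20079}{4 \cdot 146 + 8030} = \frac{35344 - 20079}{584 + 8030} = \frac{15265}{8614}$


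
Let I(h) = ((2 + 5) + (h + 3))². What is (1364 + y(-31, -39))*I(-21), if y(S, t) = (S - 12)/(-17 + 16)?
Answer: 170247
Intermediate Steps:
y(S, t) = 12 - S (y(S, t) = (-12 + S)/(-1) = (-12 + S)*(-1) = 12 - S)
I(h) = (10 + h)² (I(h) = (7 + (3 + h))² = (10 + h)²)
(1364 + y(-31, -39))*I(-21) = (1364 + (12 - 1*(-31)))*(10 - 21)² = (1364 + (12 + 31))*(-11)² = (1364 + 43)*121 = 1407*121 = 170247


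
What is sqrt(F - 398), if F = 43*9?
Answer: I*sqrt(11) ≈ 3.3166*I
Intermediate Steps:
F = 387
sqrt(F - 398) = sqrt(387 - 398) = sqrt(-11) = I*sqrt(11)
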